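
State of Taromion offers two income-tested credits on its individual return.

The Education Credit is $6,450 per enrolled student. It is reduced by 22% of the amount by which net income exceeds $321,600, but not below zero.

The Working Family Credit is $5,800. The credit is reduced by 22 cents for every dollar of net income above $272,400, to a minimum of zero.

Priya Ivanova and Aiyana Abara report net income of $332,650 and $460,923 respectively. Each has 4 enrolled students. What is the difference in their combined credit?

$23,369

Priya ($332,650): Education Credit: base = 4 × $6,450 = $25,800. 22% of the $11,050 excess over $321,600 is $2,431; credit = $25,800 − $2,431 = $23,369. Working Family Credit: 22% of the $60,250 excess over $272,400 is $13,255 ≥ base, so the credit is $0. total $23,369 + $0 = $23,369
Aiyana ($460,923): Education Credit: base = 4 × $6,450 = $25,800. 22% of the $139,323 excess over $321,600 is $30,651.06 ≥ base, so the credit is $0. Working Family Credit: 22% of the $188,523 excess over $272,400 is $41,475.06 ≥ base, so the credit is $0. total $0 + $0 = $0
Difference: |$23,369 − $0| = $23,369.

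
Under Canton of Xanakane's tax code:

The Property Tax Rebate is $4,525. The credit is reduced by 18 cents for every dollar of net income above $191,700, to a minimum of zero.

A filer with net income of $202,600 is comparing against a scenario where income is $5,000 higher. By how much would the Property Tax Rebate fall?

$900

At $202,600 — 18% of the $10,900 excess over $191,700 is $1,962; credit = $4,525 − $1,962 = $2,563.
At $207,600 — 18% of the $15,900 excess over $191,700 is $2,862; credit = $4,525 − $2,862 = $1,663.
Lost: $2,563 − $1,663 = $900.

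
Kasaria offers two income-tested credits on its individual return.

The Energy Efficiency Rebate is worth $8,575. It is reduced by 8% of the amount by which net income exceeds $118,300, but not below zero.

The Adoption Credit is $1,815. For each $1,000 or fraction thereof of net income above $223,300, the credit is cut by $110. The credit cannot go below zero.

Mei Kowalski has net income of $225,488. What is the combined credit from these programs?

Energy Efficiency Rebate: 8% of the $107,188 excess over $118,300 is $8,575.04 ≥ base, so the credit is $0.
Adoption Credit: income exceeds $223,300 by $2,188, which is 3 full-or-partial $1,000 increments; reduction = 3 × $110 = $330, leaving $1,485.
Total: $0 + $1,485 = $1,485.

$1,485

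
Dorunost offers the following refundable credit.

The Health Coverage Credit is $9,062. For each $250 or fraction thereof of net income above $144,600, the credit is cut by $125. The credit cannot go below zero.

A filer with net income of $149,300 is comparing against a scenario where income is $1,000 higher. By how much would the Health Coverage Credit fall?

$500

At $149,300 — income exceeds $144,600 by $4,700, which is 19 full-or-partial $250 increments; reduction = 19 × $125 = $2,375, leaving $6,687.
At $150,300 — income exceeds $144,600 by $5,700, which is 23 full-or-partial $250 increments; reduction = 23 × $125 = $2,875, leaving $6,187.
Lost: $6,687 − $6,187 = $500.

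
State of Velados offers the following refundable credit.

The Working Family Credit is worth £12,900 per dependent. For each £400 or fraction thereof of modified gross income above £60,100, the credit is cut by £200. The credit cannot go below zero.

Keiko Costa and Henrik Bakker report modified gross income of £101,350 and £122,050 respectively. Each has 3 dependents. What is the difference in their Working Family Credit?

£10,200

Keiko (£101,350): Working Family Credit: base = 3 × £12,900 = £38,700. income exceeds £60,100 by £41,250, which is 104 full-or-partial £400 increments; reduction = 104 × £200 = £20,800, leaving £17,900.
Henrik (£122,050): Working Family Credit: base = 3 × £12,900 = £38,700. income exceeds £60,100 by £61,950, which is 155 full-or-partial £400 increments; reduction = 155 × £200 = £31,000, leaving £7,700.
Difference: |£17,900 − £7,700| = £10,200.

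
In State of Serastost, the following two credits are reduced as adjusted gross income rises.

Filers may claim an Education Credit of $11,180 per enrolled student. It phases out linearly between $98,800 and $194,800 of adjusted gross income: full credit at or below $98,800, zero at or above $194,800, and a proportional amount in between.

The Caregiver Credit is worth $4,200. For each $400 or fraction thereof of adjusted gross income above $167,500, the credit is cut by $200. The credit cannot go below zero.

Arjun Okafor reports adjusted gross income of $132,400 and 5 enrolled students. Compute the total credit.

Education Credit: base = 5 × $11,180 = $55,900. $132,400 is $33,600 into a $96,000 phase-out range, leaving 62,400/96,000 of the credit: $55,900 × 62,400/96,000 = $36,335.
Caregiver Credit: $132,400 is at or below the $167,500 threshold, so the full $4,200 applies.
Total: $36,335 + $4,200 = $40,535.

$40,535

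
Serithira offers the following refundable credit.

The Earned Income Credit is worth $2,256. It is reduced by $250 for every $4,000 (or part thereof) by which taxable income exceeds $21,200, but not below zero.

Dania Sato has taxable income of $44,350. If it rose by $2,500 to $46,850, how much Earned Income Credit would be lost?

At $44,350 — income exceeds $21,200 by $23,150, which is 6 full-or-partial $4,000 increments; reduction = 6 × $250 = $1,500, leaving $756.
At $46,850 — income exceeds $21,200 by $25,650, which is 7 full-or-partial $4,000 increments; reduction = 7 × $250 = $1,750, leaving $506.
Lost: $756 − $506 = $250.

$250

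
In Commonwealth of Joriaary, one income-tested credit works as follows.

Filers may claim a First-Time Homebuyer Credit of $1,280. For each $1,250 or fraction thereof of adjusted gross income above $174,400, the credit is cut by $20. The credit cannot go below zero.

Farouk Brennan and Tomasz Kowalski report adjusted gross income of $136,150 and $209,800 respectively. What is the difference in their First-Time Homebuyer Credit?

Farouk ($136,150): First-Time Homebuyer Credit: $136,150 is at or below the $174,400 threshold, so the full $1,280 applies.
Tomasz ($209,800): First-Time Homebuyer Credit: income exceeds $174,400 by $35,400, which is 29 full-or-partial $1,250 increments; reduction = 29 × $20 = $580, leaving $700.
Difference: |$1,280 − $700| = $580.

$580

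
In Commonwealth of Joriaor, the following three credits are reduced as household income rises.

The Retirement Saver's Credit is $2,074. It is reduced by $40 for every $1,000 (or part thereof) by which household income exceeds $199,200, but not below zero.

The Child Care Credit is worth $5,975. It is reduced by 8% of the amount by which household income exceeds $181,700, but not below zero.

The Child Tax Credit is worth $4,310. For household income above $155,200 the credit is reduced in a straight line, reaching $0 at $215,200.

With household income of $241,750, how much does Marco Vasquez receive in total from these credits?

Retirement Saver's Credit: income exceeds $199,200 by $42,550, which is 43 full-or-partial $1,000 increments; reduction = 43 × $40 = $1,720, leaving $354.
Child Care Credit: 8% of the $60,050 excess over $181,700 is $4,804; credit = $5,975 − $4,804 = $1,171.
Child Tax Credit: $241,750 is at or above $215,200, so the credit is $0.
Total: $354 + $1,171 + $0 = $1,525.

$1,525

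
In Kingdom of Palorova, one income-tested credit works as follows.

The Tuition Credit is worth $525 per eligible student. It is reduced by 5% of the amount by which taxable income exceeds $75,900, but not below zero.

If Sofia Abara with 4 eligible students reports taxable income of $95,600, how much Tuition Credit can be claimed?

$1,115

Tuition Credit: base = 4 × $525 = $2,100. 5% of the $19,700 excess over $75,900 is $985; credit = $2,100 − $985 = $1,115.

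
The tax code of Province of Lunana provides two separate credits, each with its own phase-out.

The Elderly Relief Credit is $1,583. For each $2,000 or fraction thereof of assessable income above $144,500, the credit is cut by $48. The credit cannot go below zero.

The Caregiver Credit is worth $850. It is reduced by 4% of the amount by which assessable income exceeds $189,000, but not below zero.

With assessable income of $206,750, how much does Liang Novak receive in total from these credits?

Elderly Relief Credit: income exceeds $144,500 by $62,250, which is 32 full-or-partial $2,000 increments; reduction = 32 × $48 = $1,536, leaving $47.
Caregiver Credit: 4% of the $17,750 excess over $189,000 is $710; credit = $850 − $710 = $140.
Total: $47 + $140 = $187.

$187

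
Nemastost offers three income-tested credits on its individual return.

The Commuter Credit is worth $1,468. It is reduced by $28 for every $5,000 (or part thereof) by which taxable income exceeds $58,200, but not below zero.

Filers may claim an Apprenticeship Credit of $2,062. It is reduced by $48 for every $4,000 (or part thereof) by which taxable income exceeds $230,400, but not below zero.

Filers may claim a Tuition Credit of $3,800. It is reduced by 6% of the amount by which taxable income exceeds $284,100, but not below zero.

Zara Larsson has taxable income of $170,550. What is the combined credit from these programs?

Commuter Credit: income exceeds $58,200 by $112,350, which is 23 full-or-partial $5,000 increments; reduction = 23 × $28 = $644, leaving $824.
Apprenticeship Credit: $170,550 is at or below the $230,400 threshold, so the full $2,062 applies.
Tuition Credit: $170,550 is at or below the $284,100 threshold, so the full $3,800 applies.
Total: $824 + $2,062 + $3,800 = $6,686.

$6,686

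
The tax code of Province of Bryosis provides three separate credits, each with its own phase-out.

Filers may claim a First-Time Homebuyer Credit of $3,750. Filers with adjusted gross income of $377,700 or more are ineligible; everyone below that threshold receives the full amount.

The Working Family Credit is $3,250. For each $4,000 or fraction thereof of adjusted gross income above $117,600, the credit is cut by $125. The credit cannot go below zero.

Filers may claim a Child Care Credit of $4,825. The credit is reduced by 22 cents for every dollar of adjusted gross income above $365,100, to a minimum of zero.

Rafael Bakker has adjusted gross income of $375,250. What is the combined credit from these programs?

$6,342

First-Time Homebuyer Credit: $375,250 is below the $377,700 cutoff, so the full $3,750 applies.
Working Family Credit: income exceeds $117,600 by $257,650 → 65 increments × $125 = $8,125 ≥ base, so the credit is $0.
Child Care Credit: 22% of the $10,150 excess over $365,100 is $2,233; credit = $4,825 − $2,233 = $2,592.
Total: $3,750 + $0 + $2,592 = $6,342.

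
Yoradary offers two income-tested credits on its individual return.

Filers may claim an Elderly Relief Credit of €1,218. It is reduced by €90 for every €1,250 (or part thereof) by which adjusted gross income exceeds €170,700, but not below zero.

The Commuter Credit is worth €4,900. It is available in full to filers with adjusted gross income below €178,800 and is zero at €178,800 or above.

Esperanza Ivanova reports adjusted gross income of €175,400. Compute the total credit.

€5,758

Elderly Relief Credit: income exceeds €170,700 by €4,700, which is 4 full-or-partial €1,250 increments; reduction = 4 × €90 = €360, leaving €858.
Commuter Credit: €175,400 is below the €178,800 cutoff, so the full €4,900 applies.
Total: €858 + €4,900 = €5,758.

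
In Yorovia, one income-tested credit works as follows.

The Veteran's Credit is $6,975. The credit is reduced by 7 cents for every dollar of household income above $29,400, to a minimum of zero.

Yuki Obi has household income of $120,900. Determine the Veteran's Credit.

$570

Veteran's Credit: 7% of the $91,500 excess over $29,400 is $6,405; credit = $6,975 − $6,405 = $570.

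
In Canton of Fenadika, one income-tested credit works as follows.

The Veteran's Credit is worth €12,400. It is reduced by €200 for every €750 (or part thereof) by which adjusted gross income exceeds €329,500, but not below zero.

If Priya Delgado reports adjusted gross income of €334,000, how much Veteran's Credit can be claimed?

€11,200

Veteran's Credit: income exceeds €329,500 by €4,500, which is 6 full-or-partial €750 increments; reduction = 6 × €200 = €1,200, leaving €11,200.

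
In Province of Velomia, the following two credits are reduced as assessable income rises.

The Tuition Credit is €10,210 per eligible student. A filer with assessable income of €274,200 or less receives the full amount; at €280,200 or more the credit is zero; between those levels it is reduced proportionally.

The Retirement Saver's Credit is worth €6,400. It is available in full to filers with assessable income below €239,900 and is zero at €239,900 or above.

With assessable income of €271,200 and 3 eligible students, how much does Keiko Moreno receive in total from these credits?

Tuition Credit: base = 3 × €10,210 = €30,630. €271,200 is at or below the €274,200 threshold, so the full €30,630 applies.
Retirement Saver's Credit: €271,200 meets or exceeds the €239,900 cutoff, so the credit is €0.
Total: €30,630 + €0 = €30,630.

€30,630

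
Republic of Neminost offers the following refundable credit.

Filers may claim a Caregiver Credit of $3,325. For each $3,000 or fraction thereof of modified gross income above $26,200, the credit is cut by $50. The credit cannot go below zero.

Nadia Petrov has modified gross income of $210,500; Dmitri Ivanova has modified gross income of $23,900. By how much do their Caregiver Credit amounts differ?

$3,100

Nadia ($210,500): Caregiver Credit: income exceeds $26,200 by $184,300, which is 62 full-or-partial $3,000 increments; reduction = 62 × $50 = $3,100, leaving $225.
Dmitri ($23,900): Caregiver Credit: $23,900 is at or below the $26,200 threshold, so the full $3,325 applies.
Difference: |$225 − $3,325| = $3,100.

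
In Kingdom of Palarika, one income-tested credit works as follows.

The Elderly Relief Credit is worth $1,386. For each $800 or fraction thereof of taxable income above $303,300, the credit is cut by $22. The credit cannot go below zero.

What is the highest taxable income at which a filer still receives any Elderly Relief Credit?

$352,900

After 62 increments the reduction is 62 × $22 = $1,364, leaving $22; one more increment wipes it out. Increment 62 ends at excess 62 × $800 = $49,600, so the highest qualifying income is $303,300 + $49,600 = $352,900.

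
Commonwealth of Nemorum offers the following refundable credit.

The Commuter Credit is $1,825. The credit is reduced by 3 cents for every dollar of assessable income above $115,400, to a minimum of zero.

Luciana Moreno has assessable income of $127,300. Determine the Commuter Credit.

Commuter Credit: 3% of the $11,900 excess over $115,400 is $357; credit = $1,825 − $357 = $1,468.

$1,468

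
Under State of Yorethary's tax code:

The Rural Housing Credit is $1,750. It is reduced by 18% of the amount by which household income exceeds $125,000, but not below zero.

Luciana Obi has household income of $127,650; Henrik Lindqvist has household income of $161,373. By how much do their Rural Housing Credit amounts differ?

$1,273

Luciana ($127,650): Rural Housing Credit: 18% of the $2,650 excess over $125,000 is $477; credit = $1,750 − $477 = $1,273.
Henrik ($161,373): Rural Housing Credit: 18% of the $36,373 excess over $125,000 is $6,547.14 ≥ base, so the credit is $0.
Difference: |$1,273 − $0| = $1,273.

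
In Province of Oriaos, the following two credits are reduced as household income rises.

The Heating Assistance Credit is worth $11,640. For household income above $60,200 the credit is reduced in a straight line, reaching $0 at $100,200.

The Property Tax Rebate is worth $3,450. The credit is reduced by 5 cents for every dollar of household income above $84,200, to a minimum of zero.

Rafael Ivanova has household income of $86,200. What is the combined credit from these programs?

$7,424

Heating Assistance Credit: $86,200 is $26,000 into a $40,000 phase-out range, leaving 14,000/40,000 of the credit: $11,640 × 14,000/40,000 = $4,074.
Property Tax Rebate: 5% of the $2,000 excess over $84,200 is $100; credit = $3,450 − $100 = $3,350.
Total: $4,074 + $3,350 = $7,424.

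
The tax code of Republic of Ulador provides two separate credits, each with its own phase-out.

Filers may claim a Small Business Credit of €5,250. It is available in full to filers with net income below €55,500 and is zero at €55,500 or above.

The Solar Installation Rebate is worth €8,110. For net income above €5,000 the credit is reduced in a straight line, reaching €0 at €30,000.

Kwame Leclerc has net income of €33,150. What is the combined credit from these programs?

Small Business Credit: €33,150 is below the €55,500 cutoff, so the full €5,250 applies.
Solar Installation Rebate: €33,150 is at or above €30,000, so the credit is €0.
Total: €5,250 + €0 = €5,250.

€5,250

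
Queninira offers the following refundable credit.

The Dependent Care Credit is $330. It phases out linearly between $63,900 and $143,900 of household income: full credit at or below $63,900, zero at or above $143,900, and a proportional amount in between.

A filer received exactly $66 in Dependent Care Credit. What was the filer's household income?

$127,900

$66 is 66/330 of the full $330, so 264/330 of the $80,000 range has been used: income = $63,900 + $80,000 × 264/330 = $127,900.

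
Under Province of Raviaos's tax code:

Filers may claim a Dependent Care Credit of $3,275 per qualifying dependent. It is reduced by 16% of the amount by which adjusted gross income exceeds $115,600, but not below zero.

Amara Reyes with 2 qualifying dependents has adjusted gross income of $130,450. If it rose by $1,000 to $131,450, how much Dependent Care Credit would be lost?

At $130,450 — base = 2 × $3,275 = $6,550. 16% of the $14,850 excess over $115,600 is $2,376; credit = $6,550 − $2,376 = $4,174.
At $131,450 — base = 2 × $3,275 = $6,550. 16% of the $15,850 excess over $115,600 is $2,536; credit = $6,550 − $2,536 = $4,014.
Lost: $4,174 − $4,014 = $160.

$160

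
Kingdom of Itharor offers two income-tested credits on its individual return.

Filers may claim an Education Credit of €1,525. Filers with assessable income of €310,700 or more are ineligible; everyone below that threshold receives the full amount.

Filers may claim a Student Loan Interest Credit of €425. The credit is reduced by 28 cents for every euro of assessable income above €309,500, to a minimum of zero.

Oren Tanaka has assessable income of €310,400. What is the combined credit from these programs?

Education Credit: €310,400 is below the €310,700 cutoff, so the full €1,525 applies.
Student Loan Interest Credit: 28% of the €900 excess over €309,500 is €252; credit = €425 − €252 = €173.
Total: €1,525 + €173 = €1,698.

€1,698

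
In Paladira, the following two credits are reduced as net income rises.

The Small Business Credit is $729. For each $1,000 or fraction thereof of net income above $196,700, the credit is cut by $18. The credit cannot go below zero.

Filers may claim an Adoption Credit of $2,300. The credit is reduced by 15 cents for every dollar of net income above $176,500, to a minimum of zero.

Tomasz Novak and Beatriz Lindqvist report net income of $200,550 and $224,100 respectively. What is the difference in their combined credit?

Tomasz ($200,550): Small Business Credit: income exceeds $196,700 by $3,850, which is 4 full-or-partial $1,000 increments; reduction = 4 × $18 = $72, leaving $657. Adoption Credit: 15% of the $24,050 excess over $176,500 is $3,607.50 ≥ base, so the credit is $0. total $657 + $0 = $657
Beatriz ($224,100): Small Business Credit: income exceeds $196,700 by $27,400, which is 28 full-or-partial $1,000 increments; reduction = 28 × $18 = $504, leaving $225. Adoption Credit: 15% of the $47,600 excess over $176,500 is $7,140 ≥ base, so the credit is $0. total $225 + $0 = $225
Difference: |$657 − $225| = $432.

$432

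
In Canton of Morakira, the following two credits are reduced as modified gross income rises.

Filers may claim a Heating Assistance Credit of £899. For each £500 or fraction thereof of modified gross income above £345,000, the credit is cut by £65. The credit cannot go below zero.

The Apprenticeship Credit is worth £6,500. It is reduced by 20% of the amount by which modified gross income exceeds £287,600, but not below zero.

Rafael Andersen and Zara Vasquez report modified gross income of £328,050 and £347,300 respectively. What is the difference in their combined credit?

Rafael (£328,050): Heating Assistance Credit: £328,050 is at or below the £345,000 threshold, so the full £899 applies. Apprenticeship Credit: 20% of the £40,450 excess over £287,600 is £8,090 ≥ base, so the credit is £0. total £899 + £0 = £899
Zara (£347,300): Heating Assistance Credit: income exceeds £345,000 by £2,300, which is 5 full-or-partial £500 increments; reduction = 5 × £65 = £325, leaving £574. Apprenticeship Credit: 20% of the £59,700 excess over £287,600 is £11,940 ≥ base, so the credit is £0. total £574 + £0 = £574
Difference: |£899 − £574| = £325.

£325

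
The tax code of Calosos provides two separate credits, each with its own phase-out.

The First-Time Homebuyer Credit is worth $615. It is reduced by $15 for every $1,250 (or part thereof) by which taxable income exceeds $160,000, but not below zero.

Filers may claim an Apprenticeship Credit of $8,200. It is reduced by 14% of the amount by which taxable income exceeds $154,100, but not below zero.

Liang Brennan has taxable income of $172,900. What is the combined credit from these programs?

First-Time Homebuyer Credit: income exceeds $160,000 by $12,900, which is 11 full-or-partial $1,250 increments; reduction = 11 × $15 = $165, leaving $450.
Apprenticeship Credit: 14% of the $18,800 excess over $154,100 is $2,632; credit = $8,200 − $2,632 = $5,568.
Total: $450 + $5,568 = $6,018.

$6,018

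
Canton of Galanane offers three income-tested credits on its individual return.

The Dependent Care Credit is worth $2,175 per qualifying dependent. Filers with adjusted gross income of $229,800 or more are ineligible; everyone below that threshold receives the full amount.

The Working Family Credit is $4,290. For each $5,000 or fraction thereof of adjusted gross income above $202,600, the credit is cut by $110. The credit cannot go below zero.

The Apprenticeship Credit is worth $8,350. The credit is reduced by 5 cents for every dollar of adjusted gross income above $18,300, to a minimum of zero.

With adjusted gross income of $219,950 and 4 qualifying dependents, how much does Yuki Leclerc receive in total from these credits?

$12,550

Dependent Care Credit: base = 4 × $2,175 = $8,700. $219,950 is below the $229,800 cutoff, so the full $8,700 applies.
Working Family Credit: income exceeds $202,600 by $17,350, which is 4 full-or-partial $5,000 increments; reduction = 4 × $110 = $440, leaving $3,850.
Apprenticeship Credit: 5% of the $201,650 excess over $18,300 is $10,082.50 ≥ base, so the credit is $0.
Total: $8,700 + $3,850 + $0 = $12,550.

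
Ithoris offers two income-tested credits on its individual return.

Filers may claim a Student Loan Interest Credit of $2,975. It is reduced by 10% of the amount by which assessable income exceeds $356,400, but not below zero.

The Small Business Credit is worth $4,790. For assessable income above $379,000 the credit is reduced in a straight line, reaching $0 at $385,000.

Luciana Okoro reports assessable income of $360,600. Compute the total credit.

$7,345

Student Loan Interest Credit: 10% of the $4,200 excess over $356,400 is $420; credit = $2,975 − $420 = $2,555.
Small Business Credit: $360,600 is at or below the $379,000 threshold, so the full $4,790 applies.
Total: $2,555 + $4,790 = $7,345.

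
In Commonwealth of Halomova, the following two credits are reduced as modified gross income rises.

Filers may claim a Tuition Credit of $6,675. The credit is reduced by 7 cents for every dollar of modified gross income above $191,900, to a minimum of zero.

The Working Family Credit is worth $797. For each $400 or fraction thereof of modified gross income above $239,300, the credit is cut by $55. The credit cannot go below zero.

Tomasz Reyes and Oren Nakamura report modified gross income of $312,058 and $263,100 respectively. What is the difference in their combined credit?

$1,691

Tomasz ($312,058): Tuition Credit: 7% of the $120,158 excess over $191,900 is $8,411.06 ≥ base, so the credit is $0. Working Family Credit: income exceeds $239,300 by $72,758 → 182 increments × $55 = $10,010 ≥ base, so the credit is $0. total $0 + $0 = $0
Oren ($263,100): Tuition Credit: 7% of the $71,200 excess over $191,900 is $4,984; credit = $6,675 − $4,984 = $1,691. Working Family Credit: income exceeds $239,300 by $23,800 → 60 increments × $55 = $3,300 ≥ base, so the credit is $0. total $1,691 + $0 = $1,691
Difference: |$0 − $1,691| = $1,691.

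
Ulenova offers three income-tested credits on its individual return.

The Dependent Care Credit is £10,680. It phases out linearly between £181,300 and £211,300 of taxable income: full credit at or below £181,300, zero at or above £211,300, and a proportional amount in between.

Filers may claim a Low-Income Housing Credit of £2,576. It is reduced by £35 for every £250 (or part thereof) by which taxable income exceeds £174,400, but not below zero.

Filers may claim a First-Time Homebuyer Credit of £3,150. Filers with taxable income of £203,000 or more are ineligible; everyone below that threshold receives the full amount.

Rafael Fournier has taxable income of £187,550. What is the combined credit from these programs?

Dependent Care Credit: £187,550 is £6,250 into a £30,000 phase-out range, leaving 23,750/30,000 of the credit: £10,680 × 23,750/30,000 = £8,455.
Low-Income Housing Credit: income exceeds £174,400 by £13,150, which is 53 full-or-partial £250 increments; reduction = 53 × £35 = £1,855, leaving £721.
First-Time Homebuyer Credit: £187,550 is below the £203,000 cutoff, so the full £3,150 applies.
Total: £8,455 + £721 + £3,150 = £12,326.

£12,326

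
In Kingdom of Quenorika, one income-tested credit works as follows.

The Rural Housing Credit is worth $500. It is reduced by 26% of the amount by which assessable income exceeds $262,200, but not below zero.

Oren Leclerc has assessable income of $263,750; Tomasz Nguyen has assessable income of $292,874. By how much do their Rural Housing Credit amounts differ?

Oren ($263,750): Rural Housing Credit: 26% of the $1,550 excess over $262,200 is $403; credit = $500 − $403 = $97.
Tomasz ($292,874): Rural Housing Credit: 26% of the $30,674 excess over $262,200 is $7,975.24 ≥ base, so the credit is $0.
Difference: |$97 − $0| = $97.

$97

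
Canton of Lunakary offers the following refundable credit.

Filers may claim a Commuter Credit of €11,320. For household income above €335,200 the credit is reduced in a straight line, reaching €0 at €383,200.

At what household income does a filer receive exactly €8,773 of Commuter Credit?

€8,773 is 8,773/11,320 of the full €11,320, so 2,547/11,320 of the €48,000 range has been used: income = €335,200 + €48,000 × 2,547/11,320 = €346,000.

€346,000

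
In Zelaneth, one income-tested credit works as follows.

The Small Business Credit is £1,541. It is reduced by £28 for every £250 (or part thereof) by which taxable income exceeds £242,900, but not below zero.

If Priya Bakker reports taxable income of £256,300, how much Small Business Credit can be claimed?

£29

Small Business Credit: income exceeds £242,900 by £13,400, which is 54 full-or-partial £250 increments; reduction = 54 × £28 = £1,512, leaving £29.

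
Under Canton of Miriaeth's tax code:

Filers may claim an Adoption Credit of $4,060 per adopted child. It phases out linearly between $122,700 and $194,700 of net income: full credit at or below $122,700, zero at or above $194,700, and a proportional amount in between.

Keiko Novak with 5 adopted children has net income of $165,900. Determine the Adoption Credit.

$8,120

Adoption Credit: base = 5 × $4,060 = $20,300. $165,900 is $43,200 into a $72,000 phase-out range, leaving 28,800/72,000 of the credit: $20,300 × 28,800/72,000 = $8,120.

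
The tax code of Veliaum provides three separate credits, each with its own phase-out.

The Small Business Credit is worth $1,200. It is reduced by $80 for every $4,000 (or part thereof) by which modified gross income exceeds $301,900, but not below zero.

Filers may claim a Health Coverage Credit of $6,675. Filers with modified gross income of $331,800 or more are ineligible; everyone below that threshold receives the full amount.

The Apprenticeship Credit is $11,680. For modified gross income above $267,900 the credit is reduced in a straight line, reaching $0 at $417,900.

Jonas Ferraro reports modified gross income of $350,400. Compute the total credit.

Small Business Credit: income exceeds $301,900 by $48,500, which is 13 full-or-partial $4,000 increments; reduction = 13 × $80 = $1,040, leaving $160.
Health Coverage Credit: $350,400 meets or exceeds the $331,800 cutoff, so the credit is $0.
Apprenticeship Credit: $350,400 is $82,500 into a $150,000 phase-out range, leaving 67,500/150,000 of the credit: $11,680 × 67,500/150,000 = $5,256.
Total: $160 + $0 + $5,256 = $5,416.

$5,416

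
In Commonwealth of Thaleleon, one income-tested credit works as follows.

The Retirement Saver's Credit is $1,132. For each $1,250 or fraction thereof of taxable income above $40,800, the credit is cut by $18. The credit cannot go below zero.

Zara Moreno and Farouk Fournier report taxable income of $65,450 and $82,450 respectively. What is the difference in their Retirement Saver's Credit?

Zara ($65,450): Retirement Saver's Credit: income exceeds $40,800 by $24,650, which is 20 full-or-partial $1,250 increments; reduction = 20 × $18 = $360, leaving $772.
Farouk ($82,450): Retirement Saver's Credit: income exceeds $40,800 by $41,650, which is 34 full-or-partial $1,250 increments; reduction = 34 × $18 = $612, leaving $520.
Difference: |$772 − $520| = $252.

$252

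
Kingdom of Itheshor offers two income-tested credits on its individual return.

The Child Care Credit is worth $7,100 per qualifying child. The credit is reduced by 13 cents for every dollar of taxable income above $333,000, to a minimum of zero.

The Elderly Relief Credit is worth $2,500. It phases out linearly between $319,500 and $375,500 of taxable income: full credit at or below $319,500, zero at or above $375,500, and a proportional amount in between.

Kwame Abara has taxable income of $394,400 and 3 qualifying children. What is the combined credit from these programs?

$13,318

Child Care Credit: base = 3 × $7,100 = $21,300. 13% of the $61,400 excess over $333,000 is $7,982; credit = $21,300 − $7,982 = $13,318.
Elderly Relief Credit: $394,400 is at or above $375,500, so the credit is $0.
Total: $13,318 + $0 = $13,318.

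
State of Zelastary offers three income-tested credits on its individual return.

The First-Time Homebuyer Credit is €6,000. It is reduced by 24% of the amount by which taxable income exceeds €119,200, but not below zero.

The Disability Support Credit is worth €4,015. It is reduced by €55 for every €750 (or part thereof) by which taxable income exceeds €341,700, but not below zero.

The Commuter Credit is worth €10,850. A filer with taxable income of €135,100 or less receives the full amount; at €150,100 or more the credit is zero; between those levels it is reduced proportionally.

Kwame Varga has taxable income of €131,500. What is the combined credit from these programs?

€17,913

First-Time Homebuyer Credit: 24% of the €12,300 excess over €119,200 is €2,952; credit = €6,000 − €2,952 = €3,048.
Disability Support Credit: €131,500 is at or below the €341,700 threshold, so the full €4,015 applies.
Commuter Credit: €131,500 is at or below the €135,100 threshold, so the full €10,850 applies.
Total: €3,048 + €4,015 + €10,850 = €17,913.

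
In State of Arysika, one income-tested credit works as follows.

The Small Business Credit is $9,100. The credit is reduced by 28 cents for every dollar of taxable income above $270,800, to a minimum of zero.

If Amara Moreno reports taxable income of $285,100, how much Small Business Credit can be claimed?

Small Business Credit: 28% of the $14,300 excess over $270,800 is $4,004; credit = $9,100 − $4,004 = $5,096.

$5,096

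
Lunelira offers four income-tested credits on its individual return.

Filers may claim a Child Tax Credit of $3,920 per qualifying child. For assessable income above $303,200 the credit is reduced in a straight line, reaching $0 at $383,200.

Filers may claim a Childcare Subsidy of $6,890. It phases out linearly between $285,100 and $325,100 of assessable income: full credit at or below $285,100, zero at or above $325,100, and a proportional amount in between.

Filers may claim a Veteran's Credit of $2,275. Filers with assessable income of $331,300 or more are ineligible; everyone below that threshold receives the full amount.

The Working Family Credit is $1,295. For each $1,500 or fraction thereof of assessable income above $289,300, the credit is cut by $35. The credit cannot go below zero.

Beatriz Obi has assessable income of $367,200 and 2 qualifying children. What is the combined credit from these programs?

Child Tax Credit: base = 2 × $3,920 = $7,840. $367,200 is $64,000 into a $80,000 phase-out range, leaving 16,000/80,000 of the credit: $7,840 × 16,000/80,000 = $1,568.
Childcare Subsidy: $367,200 is at or above $325,100, so the credit is $0.
Veteran's Credit: $367,200 meets or exceeds the $331,300 cutoff, so the credit is $0.
Working Family Credit: income exceeds $289,300 by $77,900 → 52 increments × $35 = $1,820 ≥ base, so the credit is $0.
Total: $1,568 + $0 + $0 + $0 = $1,568.

$1,568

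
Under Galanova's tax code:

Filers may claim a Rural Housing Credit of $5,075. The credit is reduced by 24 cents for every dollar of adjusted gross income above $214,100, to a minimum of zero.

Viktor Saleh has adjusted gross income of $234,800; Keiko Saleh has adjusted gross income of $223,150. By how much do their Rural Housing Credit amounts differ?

Viktor ($234,800): Rural Housing Credit: 24% of the $20,700 excess over $214,100 is $4,968; credit = $5,075 − $4,968 = $107.
Keiko ($223,150): Rural Housing Credit: 24% of the $9,050 excess over $214,100 is $2,172; credit = $5,075 − $2,172 = $2,903.
Difference: |$107 − $2,903| = $2,796.

$2,796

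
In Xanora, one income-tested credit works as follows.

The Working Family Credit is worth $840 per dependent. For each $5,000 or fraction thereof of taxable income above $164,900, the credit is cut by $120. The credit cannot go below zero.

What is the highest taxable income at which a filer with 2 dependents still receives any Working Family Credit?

Full credit = 2 × $840 = $1,680.
After 13 increments the reduction is 13 × $120 = $1,560, leaving $120; one more increment wipes it out. Increment 13 ends at excess 13 × $5,000 = $65,000, so the highest qualifying income is $164,900 + $65,000 = $229,900.

$229,900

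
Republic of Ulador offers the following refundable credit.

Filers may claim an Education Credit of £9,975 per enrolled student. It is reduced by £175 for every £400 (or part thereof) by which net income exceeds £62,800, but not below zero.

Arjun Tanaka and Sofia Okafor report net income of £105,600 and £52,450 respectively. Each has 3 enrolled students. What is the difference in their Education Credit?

£18,725

Arjun (£105,600): Education Credit: base = 3 × £9,975 = £29,925. income exceeds £62,800 by £42,800, which is 107 full-or-partial £400 increments; reduction = 107 × £175 = £18,725, leaving £11,200.
Sofia (£52,450): Education Credit: base = 3 × £9,975 = £29,925. £52,450 is at or below the £62,800 threshold, so the full £29,925 applies.
Difference: |£11,200 − £29,925| = £18,725.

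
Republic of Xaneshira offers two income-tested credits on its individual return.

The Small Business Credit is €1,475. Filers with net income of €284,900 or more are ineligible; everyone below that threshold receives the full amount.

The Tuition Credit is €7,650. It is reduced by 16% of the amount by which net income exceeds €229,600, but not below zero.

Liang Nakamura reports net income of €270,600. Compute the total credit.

Small Business Credit: €270,600 is below the €284,900 cutoff, so the full €1,475 applies.
Tuition Credit: 16% of the €41,000 excess over €229,600 is €6,560; credit = €7,650 − €6,560 = €1,090.
Total: €1,475 + €1,090 = €2,565.

€2,565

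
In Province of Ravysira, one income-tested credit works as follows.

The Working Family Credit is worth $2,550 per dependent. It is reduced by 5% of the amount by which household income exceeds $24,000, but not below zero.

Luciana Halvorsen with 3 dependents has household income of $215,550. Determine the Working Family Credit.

$0

Working Family Credit: base = 3 × $2,550 = $7,650. 5% of the $191,550 excess over $24,000 is $9,577.50 ≥ base, so the credit is $0.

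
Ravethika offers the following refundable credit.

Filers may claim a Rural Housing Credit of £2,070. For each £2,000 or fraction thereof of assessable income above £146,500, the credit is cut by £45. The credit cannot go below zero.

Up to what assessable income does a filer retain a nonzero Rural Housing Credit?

£236,500

After 45 increments the reduction is 45 × £45 = £2,025, leaving £45; one more increment wipes it out. Increment 45 ends at excess 45 × £2,000 = £90,000, so the highest qualifying income is £146,500 + £90,000 = £236,500.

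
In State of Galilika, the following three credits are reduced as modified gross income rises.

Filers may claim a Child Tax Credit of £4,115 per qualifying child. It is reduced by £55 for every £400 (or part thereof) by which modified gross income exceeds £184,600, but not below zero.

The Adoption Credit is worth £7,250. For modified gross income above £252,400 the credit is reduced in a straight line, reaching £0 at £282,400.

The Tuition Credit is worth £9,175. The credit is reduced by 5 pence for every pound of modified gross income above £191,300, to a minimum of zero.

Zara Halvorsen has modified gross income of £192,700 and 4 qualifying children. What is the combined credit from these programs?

Child Tax Credit: base = 4 × £4,115 = £16,460. income exceeds £184,600 by £8,100, which is 21 full-or-partial £400 increments; reduction = 21 × £55 = £1,155, leaving £15,305.
Adoption Credit: £192,700 is at or below the £252,400 threshold, so the full £7,250 applies.
Tuition Credit: 5% of the £1,400 excess over £191,300 is £70; credit = £9,175 − £70 = £9,105.
Total: £15,305 + £7,250 + £9,105 = £31,660.

£31,660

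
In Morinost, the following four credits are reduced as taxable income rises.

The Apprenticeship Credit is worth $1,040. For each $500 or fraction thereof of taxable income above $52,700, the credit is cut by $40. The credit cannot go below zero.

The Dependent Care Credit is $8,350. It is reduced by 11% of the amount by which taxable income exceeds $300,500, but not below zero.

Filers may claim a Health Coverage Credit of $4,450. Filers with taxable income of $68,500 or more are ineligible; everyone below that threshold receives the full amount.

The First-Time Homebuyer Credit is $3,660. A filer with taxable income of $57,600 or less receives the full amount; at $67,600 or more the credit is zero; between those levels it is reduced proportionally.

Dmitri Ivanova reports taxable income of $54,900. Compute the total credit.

Apprenticeship Credit: income exceeds $52,700 by $2,200, which is 5 full-or-partial $500 increments; reduction = 5 × $40 = $200, leaving $840.
Dependent Care Credit: $54,900 is at or below the $300,500 threshold, so the full $8,350 applies.
Health Coverage Credit: $54,900 is below the $68,500 cutoff, so the full $4,450 applies.
First-Time Homebuyer Credit: $54,900 is at or below the $57,600 threshold, so the full $3,660 applies.
Total: $840 + $8,350 + $4,450 + $3,660 = $17,300.

$17,300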